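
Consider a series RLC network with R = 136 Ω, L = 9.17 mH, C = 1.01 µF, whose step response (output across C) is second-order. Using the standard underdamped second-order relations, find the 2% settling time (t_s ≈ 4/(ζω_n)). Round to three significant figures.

t_s ≈ 0.000539 s

For a series RLC circuit (capacitor voltage as output), ω_n = 1/√(LC) = 1/√(9.17 mH · 1.01 µF) = 10400 rad/s.
ζ = (R/2)·√(C/L) = (136/2)·√(1.01 µF/9.17 mH) = 0.714.
t_s ≈ 4/(ζω_n) = 0.000539 s.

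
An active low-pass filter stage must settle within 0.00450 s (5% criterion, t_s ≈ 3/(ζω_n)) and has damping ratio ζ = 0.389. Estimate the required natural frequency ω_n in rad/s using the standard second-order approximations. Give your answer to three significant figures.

Rearranging t_s ≈ 3/(ζω_n) gives ω_n = 3/(ζ·t_s) = 3/(0.389 × 0.00450) = 1710 rad/s.

ω_n ≈ 1710 rad/s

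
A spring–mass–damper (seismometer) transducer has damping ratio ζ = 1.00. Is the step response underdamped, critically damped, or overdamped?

critically damped

Since ζ = 1, the system is critically damped.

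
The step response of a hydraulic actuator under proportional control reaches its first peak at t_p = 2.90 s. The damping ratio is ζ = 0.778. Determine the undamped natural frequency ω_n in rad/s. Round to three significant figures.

ω_n ≈ 1.72 rad/s

Peak time t_p = π/ω_d, so ω_d = π/t_p = π/2.90 = 1.08 rad/s.
ω_n = ω_d/√(1−ζ²) = 1.08/√0.395 = 1.72 rad/s.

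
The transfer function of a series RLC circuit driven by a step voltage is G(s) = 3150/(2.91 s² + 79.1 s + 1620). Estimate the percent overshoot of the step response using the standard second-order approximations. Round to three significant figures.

Dividing through by 2.91: denominator becomes s² + 27.18 s + 556.7.
So ω_n = √556.7 = 23.6 rad/s and ζ = 27.18/(2·23.6) = 0.576.
%OS = 100 e^{−πζ/√(1−ζ²)} with ζ = 0.576 gives 10.9%.

%OS ≈ 10.9%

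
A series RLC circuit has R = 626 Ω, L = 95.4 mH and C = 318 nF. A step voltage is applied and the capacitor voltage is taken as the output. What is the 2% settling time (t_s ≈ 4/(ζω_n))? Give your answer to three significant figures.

t_s ≈ 0.00122 s

For a series RLC circuit (capacitor voltage as output), ω_n = 1/√(LC) = 1/√(95.4 mH · 318 nF) = 5740 rad/s.
ζ = (R/2)·√(C/L) = (626/2)·√(318 nF/95.4 mH) = 0.571.
t_s ≈ 4/(ζω_n) = 0.00122 s.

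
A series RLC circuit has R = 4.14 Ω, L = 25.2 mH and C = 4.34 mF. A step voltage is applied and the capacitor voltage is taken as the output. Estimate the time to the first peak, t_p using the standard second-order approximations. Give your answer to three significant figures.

For a series RLC circuit (capacitor voltage as output), ω_n = 1/√(LC) = 1/√(25.2 mH · 4.34 mF) = 95.6 rad/s.
ζ = (R/2)·√(C/L) = (4.14/2)·√(4.34 mF/25.2 mH) = 0.859.
ω_d = 95.6·√(1 − 0.859²) = 48.9 rad/s. t_p = π/ω_d = 0.0642 s.

t_p ≈ 0.0642 s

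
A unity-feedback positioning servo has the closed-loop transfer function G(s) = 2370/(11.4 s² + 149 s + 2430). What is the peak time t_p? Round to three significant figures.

t_p ≈ 0.241 s

Dividing through by 11.4: denominator becomes s² + 13.07 s + 213.2.
So ω_n = √213.2 = 14.6 rad/s and ζ = 13.07/(2·14.6) = 0.448.
ω_d = 14.6·√(1 − 0.448²) = 13.1 rad/s. t_p = π/ω_d = 0.241 s.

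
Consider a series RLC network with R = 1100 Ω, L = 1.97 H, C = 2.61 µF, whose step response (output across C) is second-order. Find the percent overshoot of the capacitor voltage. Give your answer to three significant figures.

%OS ≈ 7.66%

For a series RLC circuit (capacitor voltage as output), ω_n = 1/√(LC) = 1/√(1.97 H · 2.61 µF) = 441 rad/s.
ζ = (R/2)·√(C/L) = (1100/2)·√(2.61 µF/1.97 H) = 0.633.
Overshoot: exp(−π·0.633/√(1−0.633²)) = 0.0766, i.e. 7.66%.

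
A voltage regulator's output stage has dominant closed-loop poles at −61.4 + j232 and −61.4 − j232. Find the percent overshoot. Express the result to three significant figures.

%OS ≈ 43.5%

The poles are at −σ ± jω_d with σ = 61.4 and ω_d = 232, so ω_n = √(σ²+ω_d²) = 240 rad/s and ζ = σ/ω_n = 0.256.
%OS = 100 e^{−πζ/√(1−ζ²)} with ζ = 0.256 gives 43.5%.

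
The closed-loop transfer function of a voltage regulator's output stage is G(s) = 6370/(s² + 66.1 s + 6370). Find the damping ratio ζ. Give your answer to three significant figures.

ζ ≈ 0.414

Comparing the denominator to s² + 2ζω_n s + ω_n²: ω_n = √6370 = 79.8 rad/s, and 2ζω_n = 66.1 so ζ = 66.1/(2·79.8) = 0.414.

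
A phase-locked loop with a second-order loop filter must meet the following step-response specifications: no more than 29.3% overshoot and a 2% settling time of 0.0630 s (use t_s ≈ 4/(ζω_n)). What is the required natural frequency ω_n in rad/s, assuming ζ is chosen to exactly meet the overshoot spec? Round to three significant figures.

ω_n ≈ 174 rad/s

Inverting the overshoot relation: ζ = |ln 0.293|/√(π² + ln²0.293) = 0.364.
Then ω_n = 4/(ζ t_s) = 4/(0.364 × 0.0630) = 174 rad/s.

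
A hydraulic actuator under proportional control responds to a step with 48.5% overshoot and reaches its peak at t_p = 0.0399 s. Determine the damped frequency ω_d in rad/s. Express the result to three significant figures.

ω_d ≈ 78.7 rad/s

t_p = π/ω_d, so ω_d = π/0.0399 = 78.7 rad/s.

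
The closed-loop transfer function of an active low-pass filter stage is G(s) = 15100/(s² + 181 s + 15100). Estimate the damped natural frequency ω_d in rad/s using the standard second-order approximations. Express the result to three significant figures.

ω_n = √15100 = 123 rad/s; ζ = 181/(2·123) = 0.736.
The damped frequency ω_d = ω_n√(1−ζ²) = 83.1 rad/s.

ω_d ≈ 83.1 rad/s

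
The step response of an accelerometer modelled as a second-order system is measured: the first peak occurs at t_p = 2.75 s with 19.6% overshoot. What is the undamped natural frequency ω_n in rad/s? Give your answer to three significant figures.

ω_n ≈ 1.29 rad/s

From the overshoot, ζ = −ln(OS)/√(π²+ln²(OS)) = 0.460.
From t_p = π/ω_d, ω_d = π/2.75 = 1.14 rad/s, so ω_n = ω_d/√(1−ζ²) = 1.29 rad/s.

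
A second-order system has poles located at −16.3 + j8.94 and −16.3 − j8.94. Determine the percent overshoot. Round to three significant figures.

%OS ≈ 0.325%

With σ = 16.3, ω_d = 8.94: ω_n = √(σ²+ω_d²) = 18.6 rad/s, ζ = σ/ω_n = 0.877.
Overshoot: exp(−π·0.877/√(1−0.877²)) = 0.00325, i.e. 0.325%.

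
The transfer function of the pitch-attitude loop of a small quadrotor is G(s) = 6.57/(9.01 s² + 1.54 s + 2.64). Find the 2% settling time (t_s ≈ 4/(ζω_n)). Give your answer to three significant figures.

Dividing through by 9.01: denominator becomes s² + 0.1709 s + 0.2930.
So ω_n = √0.2930 = 0.541 rad/s and ζ = 0.1709/(2·0.541) = 0.158.
t_s ≈ 4/(ζω_n) = 46.8 s.

t_s ≈ 46.8 s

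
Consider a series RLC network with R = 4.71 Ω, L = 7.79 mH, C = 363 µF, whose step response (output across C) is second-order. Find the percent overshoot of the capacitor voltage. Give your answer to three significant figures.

For a series RLC circuit (capacitor voltage as output), ω_n = 1/√(LC) = 1/√(7.79 mH · 363 µF) = 595 rad/s.
ζ = (R/2)·√(C/L) = (4.71/2)·√(363 µF/7.79 mH) = 0.508.
%OS = 100·exp(−πζ/√(1−ζ²)) = 15.7%.

%OS ≈ 15.7%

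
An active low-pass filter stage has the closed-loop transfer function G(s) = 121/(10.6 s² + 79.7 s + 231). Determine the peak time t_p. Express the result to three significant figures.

t_p ≈ 1.14 s

Dividing through by 10.6: denominator becomes s² + 7.519 s + 21.79.
So ω_n = √21.79 = 4.67 rad/s and ζ = 7.519/(2·4.67) = 0.805.
ω_d = ω_n√(1−ζ²) = 2.77 rad/s. t_p = π/ω_d = 1.14 s.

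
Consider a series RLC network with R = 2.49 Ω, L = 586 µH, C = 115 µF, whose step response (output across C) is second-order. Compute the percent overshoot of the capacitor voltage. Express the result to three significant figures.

For a series RLC circuit (capacitor voltage as output), ω_n = 1/√(LC) = 1/√(586 µH · 115 µF) = 3850 rad/s.
ζ = (R/2)·√(C/L) = (2.49/2)·√(115 µF/586 µH) = 0.552.
Overshoot: exp(−π·0.552/√(1−0.552²)) = 0.125, i.e. 12.5%.

%OS ≈ 12.5%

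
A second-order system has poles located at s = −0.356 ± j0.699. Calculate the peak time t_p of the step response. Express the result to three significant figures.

t_p = π/ω_d with ω_d = 0.699 (the imaginary part), so t_p = 4.49 s.

t_p ≈ 4.49 s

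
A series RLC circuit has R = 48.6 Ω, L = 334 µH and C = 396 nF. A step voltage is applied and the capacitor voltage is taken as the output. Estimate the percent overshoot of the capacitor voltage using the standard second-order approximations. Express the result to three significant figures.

For a series RLC circuit (capacitor voltage as output), ω_n = 1/√(LC) = 1/√(334 µH · 396 nF) = 87000 rad/s.
ζ = (R/2)·√(C/L) = (48.6/2)·√(396 nF/334 µH) = 0.837.
Overshoot: exp(−π·0.837/√(1−0.837²)) = 0.00823, i.e. 0.823%.

%OS ≈ 0.823%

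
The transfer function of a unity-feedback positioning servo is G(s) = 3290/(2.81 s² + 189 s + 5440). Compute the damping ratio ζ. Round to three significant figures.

ζ ≈ 0.764

Dividing through by 2.81: denominator becomes s² + 67.26 s + 1936.
So ω_n = √1936 = 44.0 rad/s and ζ = 67.26/(2·44.0) = 0.764.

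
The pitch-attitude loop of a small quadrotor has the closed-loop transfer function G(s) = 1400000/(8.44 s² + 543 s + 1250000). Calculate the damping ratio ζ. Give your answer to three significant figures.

ζ ≈ 0.0836

Dividing through by 8.44: denominator becomes s² + 64.34 s + 148100.
So ω_n = √148100 = 385 rad/s and ζ = 64.34/(2·385) = 0.0836.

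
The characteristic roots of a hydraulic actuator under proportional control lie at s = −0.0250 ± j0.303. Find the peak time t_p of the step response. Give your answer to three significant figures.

t_p = π/ω_d with ω_d = 0.303 (the imaginary part), so t_p = 10.4 s.

t_p ≈ 10.4 s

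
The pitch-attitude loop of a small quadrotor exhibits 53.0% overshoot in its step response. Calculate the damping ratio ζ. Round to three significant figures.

Inverting the overshoot relation: ζ = |ln 0.530|/√(π² + ln²0.530) = 0.198.

ζ ≈ 0.198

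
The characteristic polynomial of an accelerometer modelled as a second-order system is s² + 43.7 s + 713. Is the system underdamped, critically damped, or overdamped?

a² − 4b = 43.7² − 4·713 < 0 (complex roots); the system is underdamped.

underdamped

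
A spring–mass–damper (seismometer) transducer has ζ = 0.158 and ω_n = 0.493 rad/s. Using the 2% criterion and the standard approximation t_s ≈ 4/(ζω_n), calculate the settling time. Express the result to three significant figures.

t_s ≈ 51.4 s

t_s ≈ 4/(ζω_n) = 4/(0.158 × 0.493) = 51.4 s.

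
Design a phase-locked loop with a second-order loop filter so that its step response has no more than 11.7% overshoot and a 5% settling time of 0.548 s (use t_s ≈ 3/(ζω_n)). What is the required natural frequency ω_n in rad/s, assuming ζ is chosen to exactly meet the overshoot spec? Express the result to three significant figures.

From %OS = 100·exp(−πζ/√(1−ζ²)), invert to get ζ = −ln(OS)/√(π² + ln²(OS)) with OS = 0.117.
−ln 0.117 = 2.146, so ζ = 2.146/√(π² + 4.604) = 0.564.
Then ω_n = 3/(ζ t_s) = 3/(0.564 × 0.548) = 9.71 rad/s.

ω_n ≈ 9.71 rad/s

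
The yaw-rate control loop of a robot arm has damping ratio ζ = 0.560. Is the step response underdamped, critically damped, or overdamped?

Since ζ = 0.560 < 1, the system is underdamped.

underdamped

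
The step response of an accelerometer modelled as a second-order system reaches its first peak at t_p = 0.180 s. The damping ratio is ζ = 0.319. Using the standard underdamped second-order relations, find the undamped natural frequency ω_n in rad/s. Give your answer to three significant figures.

ω_n ≈ 18.4 rad/s

Peak time t_p = π/ω_d, so ω_d = π/t_p = π/0.180 = 17.5 rad/s.
ω_n = ω_d/√(1−ζ²) = 17.5/√0.898 = 18.4 rad/s.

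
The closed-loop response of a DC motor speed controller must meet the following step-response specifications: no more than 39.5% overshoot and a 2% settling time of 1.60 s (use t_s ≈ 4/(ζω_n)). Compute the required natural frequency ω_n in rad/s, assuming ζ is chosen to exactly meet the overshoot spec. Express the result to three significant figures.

From %OS = 100·exp(−πζ/√(1−ζ²)), invert to get ζ = −ln(OS)/√(π² + ln²(OS)) with OS = 0.395.
−ln 0.395 = 0.9289, so ζ = 0.9289/√(π² + 0.8628) = 0.284.
Then ω_n = 4/(ζ t_s) = 4/(0.284 × 1.60) = 8.82 rad/s.

ω_n ≈ 8.82 rad/s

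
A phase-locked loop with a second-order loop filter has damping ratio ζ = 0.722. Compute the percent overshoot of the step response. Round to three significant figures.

For an underdamped second-order system, %OS = 100·exp(−πζ/√(1−ζ²)).
πζ/√(1−ζ²) = π·0.722/√(1−0.521) = 3.278, so %OS = 100·e^(−3.278) = 3.77%.

%OS ≈ 3.77%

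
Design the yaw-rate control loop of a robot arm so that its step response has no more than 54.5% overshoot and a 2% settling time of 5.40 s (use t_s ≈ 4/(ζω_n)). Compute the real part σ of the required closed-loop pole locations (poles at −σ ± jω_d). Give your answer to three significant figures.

The settling-time spec alone fixes σ = ζω_n = 4/t_s = 4/5.40 = 0.741.
(Overshoot then fixes ζ = 0.190 and hence ω_d = σ·√(1−ζ²)/ζ = 3.83 rad/s.)

σ ≈ 0.741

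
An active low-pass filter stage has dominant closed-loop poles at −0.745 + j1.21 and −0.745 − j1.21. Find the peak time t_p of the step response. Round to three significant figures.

t_p ≈ 2.60 s

t_p = π/ω_d with ω_d = 1.21 (the imaginary part), so t_p = 2.60 s.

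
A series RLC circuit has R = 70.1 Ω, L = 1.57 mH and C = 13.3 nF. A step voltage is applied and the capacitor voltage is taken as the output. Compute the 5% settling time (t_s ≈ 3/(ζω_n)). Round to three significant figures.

For a series RLC circuit (capacitor voltage as output), ω_n = 1/√(LC) = 1/√(1.57 mH · 13.3 nF) = 219000 rad/s.
ζ = (R/2)·√(C/L) = (70.1/2)·√(13.3 nF/1.57 mH) = 0.102.
t_s ≈ 3/(ζω_n) = 0.000134 s.

t_s ≈ 0.000134 s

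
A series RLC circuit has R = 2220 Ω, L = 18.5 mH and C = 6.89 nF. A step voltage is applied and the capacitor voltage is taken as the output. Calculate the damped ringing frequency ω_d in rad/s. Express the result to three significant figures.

For a series RLC circuit (capacitor voltage as output), ω_n = 1/√(LC) = 1/√(18.5 mH · 6.89 nF) = 88600 rad/s.
ζ = (R/2)·√(C/L) = (2220/2)·√(6.89 nF/18.5 mH) = 0.677.
ω_d = 88600·√(1 − 0.677²) = 65200 rad/s.

ω_d ≈ 65200 rad/s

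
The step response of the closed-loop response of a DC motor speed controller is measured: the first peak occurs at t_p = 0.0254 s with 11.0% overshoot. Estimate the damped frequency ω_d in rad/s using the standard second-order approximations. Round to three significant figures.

t_p = π/ω_d, so ω_d = π/0.0254 = 124 rad/s.

ω_d ≈ 124 rad/s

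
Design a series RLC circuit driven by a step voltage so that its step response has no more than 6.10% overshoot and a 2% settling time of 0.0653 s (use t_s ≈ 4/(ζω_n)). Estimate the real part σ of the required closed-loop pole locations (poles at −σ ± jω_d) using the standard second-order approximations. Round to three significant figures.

The settling-time spec alone fixes σ = ζω_n = 4/t_s = 4/0.0653 = 61.3.
(Overshoot then fixes ζ = 0.665 and hence ω_d = σ·√(1−ζ²)/ζ = 68.8 rad/s.)

σ ≈ 61.3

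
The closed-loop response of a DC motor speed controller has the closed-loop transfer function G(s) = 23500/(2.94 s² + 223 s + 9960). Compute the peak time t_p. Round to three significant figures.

t_p ≈ 0.0712 s

Dividing through by 2.94: denominator becomes s² + 75.85 s + 3388.
So ω_n = √3388 = 58.2 rad/s and ζ = 75.85/(2·58.2) = 0.652.
ω_d = 58.2·√(1 − 0.652²) = 44.2 rad/s. t_p = π/ω_d = 0.0712 s.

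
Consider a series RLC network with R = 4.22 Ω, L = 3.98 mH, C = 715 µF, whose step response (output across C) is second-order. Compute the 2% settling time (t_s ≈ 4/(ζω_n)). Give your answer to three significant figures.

t_s ≈ 0.00755 s

For a series RLC circuit (capacitor voltage as output), ω_n = 1/√(LC) = 1/√(3.98 mH · 715 µF) = 593 rad/s.
ζ = (R/2)·√(C/L) = (4.22/2)·√(715 µF/3.98 mH) = 0.894.
t_s ≈ 4/(ζω_n) = 0.00755 s.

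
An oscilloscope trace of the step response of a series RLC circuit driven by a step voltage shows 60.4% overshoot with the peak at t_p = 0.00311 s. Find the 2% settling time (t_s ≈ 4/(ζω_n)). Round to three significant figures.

t_s ≈ 0.0247 s

From the overshoot, ζ = −ln(OS)/√(π²+ln²(OS)) = 0.158.
From t_p = π/ω_d, ω_d = π/0.00311 = 1010 rad/s, so ω_n = ω_d/√(1−ζ²) = 1020 rad/s.
t_s ≈ 4/(ζω_n) = 4/(0.158·1020) = 0.0247 s.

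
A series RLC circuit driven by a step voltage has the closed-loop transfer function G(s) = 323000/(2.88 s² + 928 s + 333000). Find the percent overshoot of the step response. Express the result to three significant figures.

%OS ≈ 18.4%

Dividing through by 2.88: denominator becomes s² + 322.2 s + 115600.
So ω_n = √115600 = 340 rad/s and ζ = 322.2/(2·340) = 0.474.
%OS = 100·exp(−πζ/√(1−ζ²)) = 18.4%.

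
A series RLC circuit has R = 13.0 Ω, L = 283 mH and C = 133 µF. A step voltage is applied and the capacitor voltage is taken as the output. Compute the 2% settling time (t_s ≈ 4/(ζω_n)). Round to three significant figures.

For a series RLC circuit (capacitor voltage as output), ω_n = 1/√(LC) = 1/√(283 mH · 133 µF) = 163 rad/s.
ζ = (R/2)·√(C/L) = (13.0/2)·√(133 µF/283 mH) = 0.141.
t_s ≈ 4/(ζω_n) = 0.174 s.

t_s ≈ 0.174 s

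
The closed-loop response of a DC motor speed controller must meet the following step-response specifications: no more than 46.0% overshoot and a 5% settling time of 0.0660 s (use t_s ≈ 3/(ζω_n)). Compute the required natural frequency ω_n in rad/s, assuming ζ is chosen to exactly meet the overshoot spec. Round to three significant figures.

Inverting the overshoot relation: ζ = |ln 0.460|/√(π² + ln²0.460) = 0.240.
Then ω_n = 3/(ζ t_s) = 3/(0.240 × 0.0660) = 189 rad/s.

ω_n ≈ 189 rad/s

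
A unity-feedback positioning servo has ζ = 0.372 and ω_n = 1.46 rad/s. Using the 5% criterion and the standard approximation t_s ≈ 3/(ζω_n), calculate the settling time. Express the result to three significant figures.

t_s ≈ 5.52 s

t_s ≈ 3/(ζω_n) = 3/(0.372 × 1.46) = 5.52 s.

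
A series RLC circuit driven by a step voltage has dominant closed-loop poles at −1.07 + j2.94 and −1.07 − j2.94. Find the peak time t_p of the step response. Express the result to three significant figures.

t_p ≈ 1.07 s

t_p = π/ω_d with ω_d = 2.94 (the imaginary part), so t_p = 1.07 s.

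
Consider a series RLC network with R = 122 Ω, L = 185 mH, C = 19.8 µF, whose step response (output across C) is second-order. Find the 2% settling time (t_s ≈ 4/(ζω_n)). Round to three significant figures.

For a series RLC circuit (capacitor voltage as output), ω_n = 1/√(LC) = 1/√(185 mH · 19.8 µF) = 522 rad/s.
ζ = (R/2)·√(C/L) = (122/2)·√(19.8 µF/185 mH) = 0.631.
t_s ≈ 4/(ζω_n) = 0.0121 s.

t_s ≈ 0.0121 s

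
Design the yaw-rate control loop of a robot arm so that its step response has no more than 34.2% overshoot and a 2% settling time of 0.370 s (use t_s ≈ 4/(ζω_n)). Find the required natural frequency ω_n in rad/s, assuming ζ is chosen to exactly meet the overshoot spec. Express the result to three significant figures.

ω_n ≈ 33.4 rad/s

ζ = −ln(OS)/√(π² + (ln OS)²). With OS = 0.342, ln OS = −1.073 and ζ = 1.073/3.320 = 0.323.
Then ω_n = 4/(ζ t_s) = 4/(0.323 × 0.370) = 33.4 rad/s.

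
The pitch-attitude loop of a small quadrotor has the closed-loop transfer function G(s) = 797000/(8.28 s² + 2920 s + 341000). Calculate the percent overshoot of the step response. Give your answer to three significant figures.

Dividing through by 8.28: denominator becomes s² + 352.7 s + 41180.
So ω_n = √41180 = 203 rad/s and ζ = 352.7/(2·203) = 0.869.
%OS = 100·exp(−πζ/√(1−ζ²)) = 0.403%.

%OS ≈ 0.403%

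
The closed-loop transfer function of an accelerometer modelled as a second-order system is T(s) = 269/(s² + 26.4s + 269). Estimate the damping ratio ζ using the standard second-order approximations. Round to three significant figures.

ω_n = √269 = 16.4 rad/s; ζ = 26.4/(2·16.4) = 0.805.

ζ ≈ 0.805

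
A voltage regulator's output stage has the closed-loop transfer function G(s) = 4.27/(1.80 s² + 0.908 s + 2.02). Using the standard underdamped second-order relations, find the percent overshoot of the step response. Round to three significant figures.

Dividing through by 1.80: denominator becomes s² + 0.5044 s + 1.122.
So ω_n = √1.122 = 1.06 rad/s and ζ = 0.5044/(2·1.06) = 0.238.
%OS = 100 e^{−πζ/√(1−ζ²)} with ζ = 0.238 gives 46.3%.

%OS ≈ 46.3%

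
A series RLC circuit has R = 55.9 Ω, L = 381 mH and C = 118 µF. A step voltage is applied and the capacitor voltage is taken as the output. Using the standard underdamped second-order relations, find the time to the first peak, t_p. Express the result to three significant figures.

t_p ≈ 0.0242 s

For a series RLC circuit (capacitor voltage as output), ω_n = 1/√(LC) = 1/√(381 mH · 118 µF) = 149 rad/s.
ζ = (R/2)·√(C/L) = (55.9/2)·√(118 µF/381 mH) = 0.492.
ω_d = ω_n√(1−ζ²) = 130 rad/s. t_p = π/ω_d = 0.0242 s.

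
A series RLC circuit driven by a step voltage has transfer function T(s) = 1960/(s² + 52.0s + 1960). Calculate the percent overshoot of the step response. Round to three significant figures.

%OS ≈ 10.2%

ω_n = √1960 = 44.3 rad/s; ζ = 52.0/(2·44.3) = 0.587.
%OS = 100·exp(−πζ/√(1−ζ²)) = 10.2%.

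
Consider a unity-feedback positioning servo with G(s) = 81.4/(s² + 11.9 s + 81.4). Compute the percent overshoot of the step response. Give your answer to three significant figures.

Comparing the denominator to s² + 2ζω_n s + ω_n²: ω_n = √81.4 = 9.02 rad/s, and 2ζω_n = 11.9 so ζ = 11.9/(2·9.02) = 0.659.
Overshoot: exp(−π·0.659/√(1−0.659²)) = 0.0635, i.e. 6.35%.

%OS ≈ 6.35%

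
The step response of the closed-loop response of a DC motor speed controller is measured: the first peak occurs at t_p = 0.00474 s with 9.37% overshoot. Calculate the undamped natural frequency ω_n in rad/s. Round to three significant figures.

ζ from %OS: ζ = |ln 0.0937|/√(π²+ln²0.0937) = 0.602.
t_p = π/ω_d ⇒ ω_d = 663 rad/s; then ω_n = ω_d/√(1−ζ²) = 830 rad/s.

ω_n ≈ 830 rad/s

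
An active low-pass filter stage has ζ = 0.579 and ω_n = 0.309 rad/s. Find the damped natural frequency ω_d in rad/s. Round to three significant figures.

ω_d ≈ 0.252 rad/s

ω_d = ω_n√(1−ζ²) = 0.309·√0.665 = 0.252 rad/s.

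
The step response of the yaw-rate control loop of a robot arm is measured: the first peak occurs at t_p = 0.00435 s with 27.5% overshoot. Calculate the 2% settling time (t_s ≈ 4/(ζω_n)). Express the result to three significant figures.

ζ from %OS: ζ = |ln 0.275|/√(π²+ln²0.275) = 0.380.
t_p = π/ω_d ⇒ ω_d = 722 rad/s; then ω_n = ω_d/√(1−ζ²) = 781 rad/s.
t_s ≈ 4/(ζω_n) = 4/(0.380·781) = 0.0135 s.

t_s ≈ 0.0135 s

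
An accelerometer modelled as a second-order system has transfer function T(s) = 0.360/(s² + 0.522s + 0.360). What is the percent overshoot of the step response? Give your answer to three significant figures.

Matching coefficients with s² + 2ζω_n s + ω_n² gives ω_n² = 0.360 ⇒ ω_n = 0.600 rad/s, and ζ = 0.522/(2ω_n) = 0.435.
%OS = 100·exp(−πζ/√(1−ζ²)) = 21.9%.

%OS ≈ 21.9%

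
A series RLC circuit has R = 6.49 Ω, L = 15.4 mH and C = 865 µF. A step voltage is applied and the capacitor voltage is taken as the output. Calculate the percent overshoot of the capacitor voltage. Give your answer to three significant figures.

For a series RLC circuit (capacitor voltage as output), ω_n = 1/√(LC) = 1/√(15.4 mH · 865 µF) = 274 rad/s.
ζ = (R/2)·√(C/L) = (6.49/2)·√(865 µF/15.4 mH) = 0.769.
%OS = 100·exp(−πζ/√(1−ζ²)) = 2.28%.

%OS ≈ 2.28%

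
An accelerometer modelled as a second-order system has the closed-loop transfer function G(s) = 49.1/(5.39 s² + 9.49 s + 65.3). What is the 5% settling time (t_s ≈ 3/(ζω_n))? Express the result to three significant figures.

Dividing through by 5.39: denominator becomes s² + 1.761 s + 12.12.
So ω_n = √12.12 = 3.48 rad/s and ζ = 1.761/(2·3.48) = 0.253.
t_s ≈ 3/(ζω_n) = 3.41 s.

t_s ≈ 3.41 s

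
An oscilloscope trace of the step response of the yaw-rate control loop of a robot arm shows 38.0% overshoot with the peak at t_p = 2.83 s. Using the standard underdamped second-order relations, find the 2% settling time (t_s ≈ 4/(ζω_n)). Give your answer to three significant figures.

The overshoot fixes ζ = −ln(OS)/√(π²+ln²(OS)) = 0.294.
From t_p = π/ω_d, ω_d = π/2.83 = 1.11 rad/s, so ω_n = ω_d/√(1−ζ²) = 1.16 rad/s.
t_s ≈ 4/(ζω_n) = 4/(0.294·1.16) = 11.7 s.

t_s ≈ 11.7 s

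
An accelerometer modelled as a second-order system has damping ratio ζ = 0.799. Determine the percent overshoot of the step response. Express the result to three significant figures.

For an underdamped second-order system, %OS = 100·exp(−πζ/√(1−ζ²)).
πζ/√(1−ζ²) = π·0.799/√(1−0.638) = 4.174, so %OS = 100·e^(−4.174) = 1.54%.

%OS ≈ 1.54%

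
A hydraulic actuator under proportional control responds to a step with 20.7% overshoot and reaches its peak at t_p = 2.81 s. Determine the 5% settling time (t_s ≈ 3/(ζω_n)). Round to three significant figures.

The overshoot fixes ζ = −ln(OS)/√(π²+ln²(OS)) = 0.448.
t_p = π/ω_d ⇒ ω_d = 1.12 rad/s; then ω_n = ω_d/√(1−ζ²) = 1.25 rad/s.
t_s ≈ 3/(ζω_n) = 3/(0.448·1.25) = 5.35 s.

t_s ≈ 5.35 s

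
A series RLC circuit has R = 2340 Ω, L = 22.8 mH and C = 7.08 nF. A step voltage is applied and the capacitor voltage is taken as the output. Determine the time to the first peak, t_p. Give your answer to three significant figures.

For a series RLC circuit (capacitor voltage as output), ω_n = 1/√(LC) = 1/√(22.8 mH · 7.08 nF) = 78700 rad/s.
ζ = (R/2)·√(C/L) = (2340/2)·√(7.08 nF/22.8 mH) = 0.652.
ω_d = ω_n√(1−ζ²) = 59700 rad/s. t_p = π/ω_d = 0.0000526 s.

t_p ≈ 0.0000526 s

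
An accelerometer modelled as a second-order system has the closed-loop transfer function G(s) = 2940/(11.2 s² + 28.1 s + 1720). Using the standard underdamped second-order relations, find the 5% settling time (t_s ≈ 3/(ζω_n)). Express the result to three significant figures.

t_s ≈ 2.39 s

Dividing through by 11.2: denominator becomes s² + 2.509 s + 153.6.
So ω_n = √153.6 = 12.4 rad/s and ζ = 2.509/(2·12.4) = 0.101.
t_s ≈ 3/(ζω_n) = 2.39 s.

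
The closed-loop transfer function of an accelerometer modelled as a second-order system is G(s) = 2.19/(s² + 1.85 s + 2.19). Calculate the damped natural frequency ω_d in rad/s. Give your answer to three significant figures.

ω_d ≈ 1.16 rad/s

Matching coefficients with s² + 2ζω_n s + ω_n² gives ω_n² = 2.19 ⇒ ω_n = 1.48 rad/s, and ζ = 1.85/(2ω_n) = 0.625.
The damped frequency ω_d = ω_n√(1−ζ²) = 1.16 rad/s.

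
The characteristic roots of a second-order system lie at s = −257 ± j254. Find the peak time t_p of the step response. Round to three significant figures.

t_p ≈ 0.0124 s

t_p = π/ω_d with ω_d = 254 (the imaginary part), so t_p = 0.0124 s.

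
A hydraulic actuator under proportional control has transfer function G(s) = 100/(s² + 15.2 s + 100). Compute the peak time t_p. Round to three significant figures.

t_p ≈ 0.483 s

Comparing the denominator to s² + 2ζω_n s + ω_n²: ω_n = √100 = 10.0 rad/s, and 2ζω_n = 15.2 so ζ = 15.2/(2·10.0) = 0.760.
ω_d = ω_n√(1−ζ²) = 6.50 rad/s. Then t_p = π/ω_d = 0.483 s.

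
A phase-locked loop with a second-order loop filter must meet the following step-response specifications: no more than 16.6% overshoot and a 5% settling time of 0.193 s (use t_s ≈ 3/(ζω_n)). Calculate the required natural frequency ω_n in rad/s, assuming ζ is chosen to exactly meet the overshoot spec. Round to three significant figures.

ω_n ≈ 31.3 rad/s

Inverting the overshoot relation: ζ = |ln 0.166|/√(π² + ln²0.166) = 0.496.
From t_s ≈ 3/(ζω_n): ω_n = 3/(ζ·t_s) = 3/(0.496·0.193) = 31.3 rad/s.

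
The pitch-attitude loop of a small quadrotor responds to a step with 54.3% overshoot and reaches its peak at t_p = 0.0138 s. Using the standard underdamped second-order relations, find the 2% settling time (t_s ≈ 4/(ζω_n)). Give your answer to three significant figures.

The overshoot fixes ζ = −ln(OS)/√(π²+ln²(OS)) = 0.191.
From t_p = π/ω_d, ω_d = π/0.0138 = 228 rad/s, so ω_n = ω_d/√(1−ζ²) = 232 rad/s.
t_s ≈ 4/(ζω_n) = 4/(0.191·232) = 0.0904 s.

t_s ≈ 0.0904 s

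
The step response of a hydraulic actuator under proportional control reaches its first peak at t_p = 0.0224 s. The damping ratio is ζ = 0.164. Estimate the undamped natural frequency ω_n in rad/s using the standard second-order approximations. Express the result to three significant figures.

Peak time t_p = π/ω_d, so ω_d = π/t_p = π/0.0224 = 140 rad/s.
ω_n = ω_d/√(1−ζ²) = 140/√0.973 = 142 rad/s.

ω_n ≈ 142 rad/s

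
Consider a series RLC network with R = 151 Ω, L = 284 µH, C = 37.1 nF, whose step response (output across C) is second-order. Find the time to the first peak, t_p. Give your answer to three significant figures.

For a series RLC circuit (capacitor voltage as output), ω_n = 1/√(LC) = 1/√(284 µH · 37.1 nF) = 308000 rad/s.
ζ = (R/2)·√(C/L) = (151/2)·√(37.1 nF/284 µH) = 0.863.
ω_d = 308000·√(1 − 0.863²) = 156000 rad/s. t_p = π/ω_d = 0.0000202 s.

t_p ≈ 0.0000202 s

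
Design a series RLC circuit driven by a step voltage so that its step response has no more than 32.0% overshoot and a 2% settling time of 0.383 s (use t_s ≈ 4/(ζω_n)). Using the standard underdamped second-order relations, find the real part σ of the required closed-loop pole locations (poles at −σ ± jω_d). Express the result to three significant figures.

The settling-time spec alone fixes σ = ζω_n = 4/t_s = 4/0.383 = 10.4.
(Overshoot then fixes ζ = 0.341 and hence ω_d = σ·√(1−ζ²)/ζ = 28.8 rad/s.)

σ ≈ 10.4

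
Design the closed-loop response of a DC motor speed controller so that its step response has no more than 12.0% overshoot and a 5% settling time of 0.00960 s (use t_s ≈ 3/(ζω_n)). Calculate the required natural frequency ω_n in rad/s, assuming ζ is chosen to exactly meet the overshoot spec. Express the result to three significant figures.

ω_n ≈ 559 rad/s

ζ = −ln(OS)/√(π² + (ln OS)²). With OS = 0.120, ln OS = −2.120 and ζ = 2.120/3.790 = 0.559.
Then ω_n = 3/(ζ t_s) = 3/(0.559 × 0.00960) = 559 rad/s.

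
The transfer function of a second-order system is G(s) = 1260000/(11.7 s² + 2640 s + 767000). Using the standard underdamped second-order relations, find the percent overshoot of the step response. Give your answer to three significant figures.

%OS ≈ 21.4%

Dividing through by 11.7: denominator becomes s² + 225.6 s + 65560.
So ω_n = √65560 = 256 rad/s and ζ = 225.6/(2·256) = 0.441.
Overshoot: exp(−π·0.441/√(1−0.441²)) = 0.214, i.e. 21.4%.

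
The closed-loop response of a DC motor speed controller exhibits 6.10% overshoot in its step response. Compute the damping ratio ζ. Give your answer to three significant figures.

From %OS = 100·exp(−πζ/√(1−ζ²)), invert to get ζ = −ln(OS)/√(π² + ln²(OS)) with OS = 0.0610.
−ln 0.0610 = 2.797, so ζ = 2.797/√(π² + 7.823) = 0.665.

ζ ≈ 0.665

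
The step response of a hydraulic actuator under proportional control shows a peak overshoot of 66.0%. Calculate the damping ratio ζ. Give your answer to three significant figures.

ζ = −ln(OS)/√(π² + (ln OS)²). With OS = 0.660, ln OS = −0.4155 and ζ = 0.4155/3.169 = 0.131.

ζ ≈ 0.131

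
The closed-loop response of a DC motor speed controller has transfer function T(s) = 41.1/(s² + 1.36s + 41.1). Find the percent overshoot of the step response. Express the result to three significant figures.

Comparing the denominator to s² + 2ζω_n s + ω_n²: ω_n = √41.1 = 6.41 rad/s, and 2ζω_n = 1.36 so ζ = 1.36/(2·6.41) = 0.106.
%OS = 100 e^{−πζ/√(1−ζ²)} with ζ = 0.106 gives 71.5%.

%OS ≈ 71.5%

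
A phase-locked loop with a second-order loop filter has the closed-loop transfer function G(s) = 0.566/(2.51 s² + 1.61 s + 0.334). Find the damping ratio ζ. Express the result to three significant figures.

ζ ≈ 0.879

Dividing through by 2.51: denominator becomes s² + 0.6414 s + 0.1331.
So ω_n = √0.1331 = 0.365 rad/s and ζ = 0.6414/(2·0.365) = 0.879.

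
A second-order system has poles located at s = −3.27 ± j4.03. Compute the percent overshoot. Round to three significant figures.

|pole| = ω_n = √(3.27² + 4.03²) = 5.19 rad/s; ζ = cos θ = σ/ω_n = 0.630.
%OS = 100·exp(−πζ/√(1−ζ²)) = 7.81%.

%OS ≈ 7.81%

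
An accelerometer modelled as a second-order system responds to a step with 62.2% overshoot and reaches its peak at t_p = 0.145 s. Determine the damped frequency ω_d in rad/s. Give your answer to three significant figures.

t_p = π/ω_d, so ω_d = π/0.145 = 21.7 rad/s.

ω_d ≈ 21.7 rad/s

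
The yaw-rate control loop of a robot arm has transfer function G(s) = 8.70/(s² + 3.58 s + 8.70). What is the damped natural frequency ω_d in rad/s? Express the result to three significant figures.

ω_n = √8.70 = 2.95 rad/s; ζ = 3.58/(2·2.95) = 0.607.
ω_d = 2.95·√(1 − 0.607²) = 2.34 rad/s.

ω_d ≈ 2.34 rad/s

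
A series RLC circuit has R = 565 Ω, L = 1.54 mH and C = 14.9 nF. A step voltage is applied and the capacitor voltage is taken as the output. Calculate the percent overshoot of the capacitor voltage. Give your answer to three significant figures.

For a series RLC circuit (capacitor voltage as output), ω_n = 1/√(LC) = 1/√(1.54 mH · 14.9 nF) = 209000 rad/s.
ζ = (R/2)·√(C/L) = (565/2)·√(14.9 nF/1.54 mH) = 0.879.
%OS = 100·exp(−πζ/√(1−ζ²)) = 0.308%.

%OS ≈ 0.308%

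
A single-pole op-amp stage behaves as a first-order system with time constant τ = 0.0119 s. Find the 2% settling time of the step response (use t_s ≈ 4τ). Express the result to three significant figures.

t_s ≈ 4τ = 0.0476 s.

t_s ≈ 0.0476 s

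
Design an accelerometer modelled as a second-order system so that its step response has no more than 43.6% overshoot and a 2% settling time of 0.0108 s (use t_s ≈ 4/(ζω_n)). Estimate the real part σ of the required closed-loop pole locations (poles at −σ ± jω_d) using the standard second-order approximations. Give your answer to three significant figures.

The settling-time spec alone fixes σ = ζω_n = 4/t_s = 4/0.0108 = 370.
(Overshoot then fixes ζ = 0.255 and hence ω_d = σ·√(1−ζ²)/ζ = 1400 rad/s.)

σ ≈ 370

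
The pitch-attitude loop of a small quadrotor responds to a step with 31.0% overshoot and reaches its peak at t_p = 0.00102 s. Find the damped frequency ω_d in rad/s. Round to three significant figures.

t_p = π/ω_d, so ω_d = π/0.00102 = 3080 rad/s.

ω_d ≈ 3080 rad/s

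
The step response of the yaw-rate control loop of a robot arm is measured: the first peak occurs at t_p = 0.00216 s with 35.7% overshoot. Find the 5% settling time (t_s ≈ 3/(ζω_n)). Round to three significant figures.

t_s ≈ 0.00629 s

The overshoot fixes ζ = −ln(OS)/√(π²+ln²(OS)) = 0.312.
t_p = π/ω_d ⇒ ω_d = 1450 rad/s; then ω_n = ω_d/√(1−ζ²) = 1530 rad/s.
t_s ≈ 3/(ζω_n) = 3/(0.312·1530) = 0.00629 s.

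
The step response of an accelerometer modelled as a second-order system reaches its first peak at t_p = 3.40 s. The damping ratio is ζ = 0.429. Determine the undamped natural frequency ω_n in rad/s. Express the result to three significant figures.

Peak time t_p = π/ω_d, so ω_d = π/t_p = π/3.40 = 0.924 rad/s.
ω_n = ω_d/√(1−ζ²) = 0.924/√0.816 = 1.02 rad/s.

ω_n ≈ 1.02 rad/s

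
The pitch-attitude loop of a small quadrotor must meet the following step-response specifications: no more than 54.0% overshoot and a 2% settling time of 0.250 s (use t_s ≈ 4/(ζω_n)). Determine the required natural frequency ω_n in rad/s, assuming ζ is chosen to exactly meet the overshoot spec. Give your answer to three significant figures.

ω_n ≈ 83.1 rad/s

Inverting the overshoot relation: ζ = |ln 0.540|/√(π² + ln²0.540) = 0.192.
Then ω_n = 4/(ζ t_s) = 4/(0.192 × 0.250) = 83.1 rad/s.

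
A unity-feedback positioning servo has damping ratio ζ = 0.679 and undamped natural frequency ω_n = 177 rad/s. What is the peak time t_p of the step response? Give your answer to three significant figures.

The damped frequency is ω_d = ω_n√(1−ζ²) = 177·√(1−0.461) = 130 rad/s.
Peak time t_p = π/ω_d = π/130 = 0.0242 s.

t_p ≈ 0.0242 s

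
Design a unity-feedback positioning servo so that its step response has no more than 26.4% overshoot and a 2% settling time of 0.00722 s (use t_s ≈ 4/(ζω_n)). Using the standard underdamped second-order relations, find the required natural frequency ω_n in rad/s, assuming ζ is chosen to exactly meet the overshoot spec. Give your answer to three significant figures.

ω_n ≈ 1420 rad/s

ζ = −ln(OS)/√(π² + (ln OS)²). With OS = 0.264, ln OS = −1.332 and ζ = 1.332/3.412 = 0.390.
Then ω_n = 4/(ζ t_s) = 4/(0.390 × 0.00722) = 1420 rad/s.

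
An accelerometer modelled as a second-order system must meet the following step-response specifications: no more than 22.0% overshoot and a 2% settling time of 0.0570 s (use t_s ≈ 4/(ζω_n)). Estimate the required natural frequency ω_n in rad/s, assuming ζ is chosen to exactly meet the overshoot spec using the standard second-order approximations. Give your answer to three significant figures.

From %OS = 100·exp(−πζ/√(1−ζ²)), invert to get ζ = −ln(OS)/√(π² + ln²(OS)) with OS = 0.220.
−ln 0.220 = 1.514, so ζ = 1.514/√(π² + 2.293) = 0.434.
From t_s ≈ 4/(ζω_n): ω_n = 4/(ζ·t_s) = 4/(0.434·0.0570) = 162 rad/s.

ω_n ≈ 162 rad/s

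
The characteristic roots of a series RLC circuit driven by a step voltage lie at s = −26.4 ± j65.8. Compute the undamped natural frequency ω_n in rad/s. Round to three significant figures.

|pole| = ω_n = √(26.4² + 65.8²) = 70.9 rad/s; ζ = cos θ = σ/ω_n = 0.372.

ω_n ≈ 70.9 rad/s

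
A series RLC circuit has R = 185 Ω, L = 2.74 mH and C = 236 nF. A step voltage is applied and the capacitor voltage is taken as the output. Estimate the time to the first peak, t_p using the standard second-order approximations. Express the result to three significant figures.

For a series RLC circuit (capacitor voltage as output), ω_n = 1/√(LC) = 1/√(2.74 mH · 236 nF) = 39300 rad/s.
ζ = (R/2)·√(C/L) = (185/2)·√(236 nF/2.74 mH) = 0.858.
The damped frequency ω_d = ω_n√(1−ζ²) = 20200 rad/s. t_p = π/ω_d = 0.000156 s.

t_p ≈ 0.000156 s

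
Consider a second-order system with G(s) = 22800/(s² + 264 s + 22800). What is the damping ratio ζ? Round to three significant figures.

ζ ≈ 0.874

Matching coefficients with s² + 2ζω_n s + ω_n² gives ω_n² = 22800 ⇒ ω_n = 151 rad/s, and ζ = 264/(2ω_n) = 0.874.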